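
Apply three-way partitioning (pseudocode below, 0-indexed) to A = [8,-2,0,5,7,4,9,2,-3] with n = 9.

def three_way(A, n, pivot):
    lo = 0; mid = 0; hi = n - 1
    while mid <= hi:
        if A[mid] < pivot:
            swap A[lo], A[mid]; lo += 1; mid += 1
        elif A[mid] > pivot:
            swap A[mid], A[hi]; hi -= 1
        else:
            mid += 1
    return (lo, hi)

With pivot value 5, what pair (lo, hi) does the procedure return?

lo=0 mid=0 hi=8
8>5: swap(0,8), hi=7 ⇒ [-3,-2,0,5,7,4,9,2,8]
-3<5: swap(0,0), lo=1 mid=1 ⇒ [-3,-2,0,5,7,4,9,2,8]
-2<5: swap(1,1), lo=2 mid=2 ⇒ [-3,-2,0,5,7,4,9,2,8]
0<5: swap(2,2), lo=3 mid=3 ⇒ [-3,-2,0,5,7,4,9,2,8]
5=5: mid=4
7>5: swap(4,7), hi=6 ⇒ [-3,-2,0,5,2,4,9,7,8]
2<5: swap(3,4), lo=4 mid=5 ⇒ [-3,-2,0,2,5,4,9,7,8]
4<5: swap(4,5), lo=5 mid=6 ⇒ [-3,-2,0,2,4,5,9,7,8]
9>5: swap(6,6), hi=5 ⇒ [-3,-2,0,2,4,5,9,7,8]
done. lo=5 hi=5; A=[-3,-2,0,2,4,5,9,7,8]

(5, 5)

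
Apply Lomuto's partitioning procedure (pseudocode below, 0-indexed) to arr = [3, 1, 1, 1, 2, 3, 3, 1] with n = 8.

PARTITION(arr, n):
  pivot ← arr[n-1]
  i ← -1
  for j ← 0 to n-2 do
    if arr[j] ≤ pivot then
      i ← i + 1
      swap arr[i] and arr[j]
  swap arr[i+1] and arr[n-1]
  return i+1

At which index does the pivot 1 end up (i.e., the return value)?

3

pivot = arr[7] = 1; i = -1
j=0: arr[0]=3 > 1 → no swap
j=1: arr[1]=1 ≤ 1 → i=0, swap arr[0],arr[1] → [1, 3, 1, 1, 2, 3, 3, 1]
j=2: arr[2]=1 ≤ 1 → i=1, swap arr[1],arr[2] → [1, 1, 3, 1, 2, 3, 3, 1]
j=3: arr[3]=1 ≤ 1 → i=2, swap arr[2],arr[3] → [1, 1, 1, 3, 2, 3, 3, 1]
j=4: arr[4]=2 > 1 → no swap
j=5: arr[5]=3 > 1 → no swap
j=6: arr[6]=3 > 1 → no swap
final swap arr[3],arr[7] → [1, 1, 1, 1, 2, 3, 3, 3]; return 3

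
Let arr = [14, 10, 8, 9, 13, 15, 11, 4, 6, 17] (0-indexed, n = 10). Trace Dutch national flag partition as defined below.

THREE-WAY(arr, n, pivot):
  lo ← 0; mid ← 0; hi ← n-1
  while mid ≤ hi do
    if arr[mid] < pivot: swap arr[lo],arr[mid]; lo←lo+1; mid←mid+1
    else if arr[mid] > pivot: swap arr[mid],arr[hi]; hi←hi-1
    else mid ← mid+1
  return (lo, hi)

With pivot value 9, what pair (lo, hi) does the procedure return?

(3, 3)

pivot = 9; lo=0, mid=0, hi=9
arr[mid]=14>9: swap arr[0],arr[9]; hi=8 → [17, 10, 8, 9, 13, 15, 11, 4, 6, 14]
arr[mid]=17>9: swap arr[0],arr[8]; hi=7 → [6, 10, 8, 9, 13, 15, 11, 4, 17, 14]
arr[mid]=6<9: swap arr[0],arr[0]; lo=1,mid=1 → [6, 10, 8, 9, 13, 15, 11, 4, 17, 14]
arr[mid]=10>9: swap arr[1],arr[7]; hi=6 → [6, 4, 8, 9, 13, 15, 11, 10, 17, 14]
arr[mid]=4<9: swap arr[1],arr[1]; lo=2,mid=2 → [6, 4, 8, 9, 13, 15, 11, 10, 17, 14]
arr[mid]=8<9: swap arr[2],arr[2]; lo=3,mid=3 → [6, 4, 8, 9, 13, 15, 11, 10, 17, 14]
arr[mid]=9=9: mid=4
arr[mid]=13>9: swap arr[4],arr[6]; hi=5 → [6, 4, 8, 9, 11, 15, 13, 10, 17, 14]
arr[mid]=11>9: swap arr[4],arr[5]; hi=4 → [6, 4, 8, 9, 15, 11, 13, 10, 17, 14]
arr[mid]=15>9: swap arr[4],arr[4]; hi=3 → [6, 4, 8, 9, 15, 11, 13, 10, 17, 14]
end: lo=3, hi=3; arr = [6, 4, 8, 9, 15, 11, 13, 10, 17, 14]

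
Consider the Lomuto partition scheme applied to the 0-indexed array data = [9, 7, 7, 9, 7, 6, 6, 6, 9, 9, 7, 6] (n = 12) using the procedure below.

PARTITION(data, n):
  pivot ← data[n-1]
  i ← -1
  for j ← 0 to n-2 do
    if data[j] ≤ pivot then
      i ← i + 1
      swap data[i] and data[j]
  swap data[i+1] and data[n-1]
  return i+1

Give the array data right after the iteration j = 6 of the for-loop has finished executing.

pivot=6, i=-1
j=0: 9>6, skip
j=1: 7>6, skip
j=2: 7>6, skip
j=3: 9>6, skip
j=4: 7>6, skip
j=5: 6≤6, i=0, swap(0,5) ⇒ [6, 7, 7, 9, 7, 9, 6, 6, 9, 9, 7, 6]
j=6: 6≤6, i=1, swap(1,6) ⇒ [6, 6, 7, 9, 7, 9, 7, 6, 9, 9, 7, 6]
(after j=6) data = [6, 6, 7, 9, 7, 9, 7, 6, 9, 9, 7, 6]

[6, 6, 7, 9, 7, 9, 7, 6, 9, 9, 7, 6]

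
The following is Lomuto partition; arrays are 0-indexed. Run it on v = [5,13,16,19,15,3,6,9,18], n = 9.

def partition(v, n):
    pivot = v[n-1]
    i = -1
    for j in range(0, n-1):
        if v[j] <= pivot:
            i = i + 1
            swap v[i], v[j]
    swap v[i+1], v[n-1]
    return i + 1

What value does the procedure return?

7

pivot = v[8] = 18; i = -1
j=0: v[0]=5 ≤ 18 → i=0, swap v[0],v[0] (no change) → [5,13,16,19,15,3,6,9,18]
j=1: v[1]=13 ≤ 18 → i=1, swap v[1],v[1] (no change) → [5,13,16,19,15,3,6,9,18]
j=2: v[2]=16 ≤ 18 → i=2, swap v[2],v[2] (no change) → [5,13,16,19,15,3,6,9,18]
j=3: v[3]=19 > 18 → no swap
j=4: v[4]=15 ≤ 18 → i=3, swap v[3],v[4] → [5,13,16,15,19,3,6,9,18]
j=5: v[5]=3 ≤ 18 → i=4, swap v[4],v[5] → [5,13,16,15,3,19,6,9,18]
j=6: v[6]=6 ≤ 18 → i=5, swap v[5],v[6] → [5,13,16,15,3,6,19,9,18]
j=7: v[7]=9 ≤ 18 → i=6, swap v[6],v[7] → [5,13,16,15,3,6,9,19,18]
final swap v[7],v[8] → [5,13,16,15,3,6,9,18,19]; return 7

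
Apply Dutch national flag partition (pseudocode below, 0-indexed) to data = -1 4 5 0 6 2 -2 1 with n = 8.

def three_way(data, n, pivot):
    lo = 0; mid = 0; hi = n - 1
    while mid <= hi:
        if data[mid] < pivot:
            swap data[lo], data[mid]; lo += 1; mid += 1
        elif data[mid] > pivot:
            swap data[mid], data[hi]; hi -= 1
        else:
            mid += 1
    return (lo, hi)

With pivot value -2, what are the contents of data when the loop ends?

pivot = -2; lo=0, mid=0, hi=7
data[mid]=-1>-2: swap data[0],data[7]; hi=6 → 1 4 5 0 6 2 -2 -1
data[mid]=1>-2: swap data[0],data[6]; hi=5 → -2 4 5 0 6 2 1 -1
data[mid]=-2=-2: mid=1
data[mid]=4>-2: swap data[1],data[5]; hi=4 → -2 2 5 0 6 4 1 -1
data[mid]=2>-2: swap data[1],data[4]; hi=3 → -2 6 5 0 2 4 1 -1
data[mid]=6>-2: swap data[1],data[3]; hi=2 → -2 0 5 6 2 4 1 -1
data[mid]=0>-2: swap data[1],data[2]; hi=1 → -2 5 0 6 2 4 1 -1
data[mid]=5>-2: swap data[1],data[1]; hi=0 → -2 5 0 6 2 4 1 -1
end: lo=0, hi=0; data = -2 5 0 6 2 4 1 -1

-2 5 0 6 2 4 1 -1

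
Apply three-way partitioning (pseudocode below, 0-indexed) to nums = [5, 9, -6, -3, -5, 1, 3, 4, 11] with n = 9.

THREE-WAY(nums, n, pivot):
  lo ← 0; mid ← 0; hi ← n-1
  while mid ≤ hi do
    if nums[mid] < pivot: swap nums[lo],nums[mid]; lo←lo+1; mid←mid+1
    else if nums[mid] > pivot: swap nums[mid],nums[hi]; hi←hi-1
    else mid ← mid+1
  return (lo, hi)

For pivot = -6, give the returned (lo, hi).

pivot = -6; lo=0, mid=0, hi=8
nums[mid]=5>-6: swap nums[0],nums[8]; hi=7 → [11, 9, -6, -3, -5, 1, 3, 4, 5]
nums[mid]=11>-6: swap nums[0],nums[7]; hi=6 → [4, 9, -6, -3, -5, 1, 3, 11, 5]
nums[mid]=4>-6: swap nums[0],nums[6]; hi=5 → [3, 9, -6, -3, -5, 1, 4, 11, 5]
nums[mid]=3>-6: swap nums[0],nums[5]; hi=4 → [1, 9, -6, -3, -5, 3, 4, 11, 5]
nums[mid]=1>-6: swap nums[0],nums[4]; hi=3 → [-5, 9, -6, -3, 1, 3, 4, 11, 5]
nums[mid]=-5>-6: swap nums[0],nums[3]; hi=2 → [-3, 9, -6, -5, 1, 3, 4, 11, 5]
nums[mid]=-3>-6: swap nums[0],nums[2]; hi=1 → [-6, 9, -3, -5, 1, 3, 4, 11, 5]
nums[mid]=-6=-6: mid=1
nums[mid]=9>-6: swap nums[1],nums[1]; hi=0 → [-6, 9, -3, -5, 1, 3, 4, 11, 5]
end: lo=0, hi=0; nums = [-6, 9, -3, -5, 1, 3, 4, 11, 5]

(0, 0)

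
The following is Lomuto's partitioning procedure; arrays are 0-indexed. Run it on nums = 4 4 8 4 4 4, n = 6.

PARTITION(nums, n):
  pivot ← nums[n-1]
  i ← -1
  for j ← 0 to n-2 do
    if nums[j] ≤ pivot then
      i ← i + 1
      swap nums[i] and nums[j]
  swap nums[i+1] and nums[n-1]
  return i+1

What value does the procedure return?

pivot=4, i=-1
j=0: 4≤4, i=0, swap(0,0) ⇒ 4 4 8 4 4 4
j=1: 4≤4, i=1, swap(1,1) ⇒ 4 4 8 4 4 4
j=2: 8>4, skip
j=3: 4≤4, i=2, swap(2,3) ⇒ 4 4 4 8 4 4
j=4: 4≤4, i=3, swap(3,4) ⇒ 4 4 4 4 8 4
swap(4,5) ⇒ 4 4 4 4 4 8; return 4

4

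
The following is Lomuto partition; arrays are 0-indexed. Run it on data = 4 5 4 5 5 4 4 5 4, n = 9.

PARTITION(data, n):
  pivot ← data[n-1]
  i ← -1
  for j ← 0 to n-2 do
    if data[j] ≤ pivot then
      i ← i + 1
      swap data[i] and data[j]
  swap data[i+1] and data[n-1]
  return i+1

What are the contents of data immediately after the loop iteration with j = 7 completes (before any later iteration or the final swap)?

pivot=4, i=-1
j=0: 4≤4, i=0, swap(0,0) ⇒ 4 5 4 5 5 4 4 5 4
j=1: 5>4, skip
j=2: 4≤4, i=1, swap(1,2) ⇒ 4 4 5 5 5 4 4 5 4
j=3: 5>4, skip
j=4: 5>4, skip
j=5: 4≤4, i=2, swap(2,5) ⇒ 4 4 4 5 5 5 4 5 4
j=6: 4≤4, i=3, swap(3,6) ⇒ 4 4 4 4 5 5 5 5 4
j=7: 5>4, skip
(after j=7) data = 4 4 4 4 5 5 5 5 4

4 4 4 4 5 5 5 5 4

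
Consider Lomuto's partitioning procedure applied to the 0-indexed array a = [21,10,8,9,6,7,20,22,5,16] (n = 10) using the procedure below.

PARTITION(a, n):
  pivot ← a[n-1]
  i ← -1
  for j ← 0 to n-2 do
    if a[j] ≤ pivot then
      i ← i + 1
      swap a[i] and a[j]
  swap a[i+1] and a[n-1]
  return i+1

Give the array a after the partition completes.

[10,8,9,6,7,5,16,22,21,20]

pivot = a[9] = 16; i = -1
j=0: a[0]=21 > 16 → no swap
j=1: a[1]=10 ≤ 16 → i=0, swap a[0],a[1] → [10,21,8,9,6,7,20,22,5,16]
j=2: a[2]=8 ≤ 16 → i=1, swap a[1],a[2] → [10,8,21,9,6,7,20,22,5,16]
j=3: a[3]=9 ≤ 16 → i=2, swap a[2],a[3] → [10,8,9,21,6,7,20,22,5,16]
j=4: a[4]=6 ≤ 16 → i=3, swap a[3],a[4] → [10,8,9,6,21,7,20,22,5,16]
j=5: a[5]=7 ≤ 16 → i=4, swap a[4],a[5] → [10,8,9,6,7,21,20,22,5,16]
j=6: a[6]=20 > 16 → no swap
j=7: a[7]=22 > 16 → no swap
j=8: a[8]=5 ≤ 16 → i=5, swap a[5],a[8] → [10,8,9,6,7,5,20,22,21,16]
final swap a[6],a[9] → [10,8,9,6,7,5,16,22,21,20]; return 6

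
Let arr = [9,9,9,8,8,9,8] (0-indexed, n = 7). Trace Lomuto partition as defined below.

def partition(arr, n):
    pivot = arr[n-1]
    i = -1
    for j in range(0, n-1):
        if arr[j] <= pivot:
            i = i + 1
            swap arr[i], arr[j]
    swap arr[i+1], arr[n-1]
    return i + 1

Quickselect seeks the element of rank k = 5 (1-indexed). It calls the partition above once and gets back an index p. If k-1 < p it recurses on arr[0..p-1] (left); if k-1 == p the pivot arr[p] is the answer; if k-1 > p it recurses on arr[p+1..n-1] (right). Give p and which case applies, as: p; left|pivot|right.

pivot=8, i=-1
j=0: 9>8, skip
j=1: 9>8, skip
j=2: 9>8, skip
j=3: 8≤8, i=0, swap(0,3) ⇒ [8,9,9,9,8,9,8]
j=4: 8≤8, i=1, swap(1,4) ⇒ [8,8,9,9,9,9,8]
j=5: 9>8, skip
swap(2,6) ⇒ [8,8,8,9,9,9,9]; return 2
p = 2; k-1 = 4 > 2 ⇒ right

2; right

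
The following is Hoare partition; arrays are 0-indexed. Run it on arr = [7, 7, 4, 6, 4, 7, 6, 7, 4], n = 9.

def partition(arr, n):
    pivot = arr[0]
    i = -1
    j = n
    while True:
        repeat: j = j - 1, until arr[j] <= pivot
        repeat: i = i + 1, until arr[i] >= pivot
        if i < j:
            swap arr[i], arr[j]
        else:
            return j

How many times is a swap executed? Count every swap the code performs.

3

pivot=7
j stops at 8 (4), i stops at 0 (7); swap ⇒ [4, 7, 4, 6, 4, 7, 6, 7, 7]
j stops at 7 (7), i stops at 1 (7); swap ⇒ [4, 7, 4, 6, 4, 7, 6, 7, 7]
j stops at 6 (6), i stops at 5 (7); swap ⇒ [4, 7, 4, 6, 4, 6, 7, 7, 7]
j stops at 5, i stops at 6; i≥j ⇒ return 5. arr=[4, 7, 4, 6, 4, 6, 7, 7, 7]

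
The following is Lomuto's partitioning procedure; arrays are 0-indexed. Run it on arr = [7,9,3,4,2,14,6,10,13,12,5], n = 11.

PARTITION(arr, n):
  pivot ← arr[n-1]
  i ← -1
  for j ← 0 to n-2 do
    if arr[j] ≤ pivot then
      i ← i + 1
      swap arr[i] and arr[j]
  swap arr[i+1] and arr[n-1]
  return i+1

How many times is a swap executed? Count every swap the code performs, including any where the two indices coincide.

pivot=5, i=-1
j=0: 7>5, skip
j=1: 9>5, skip
j=2: 3≤5, i=0, swap(0,2) ⇒ [3,9,7,4,2,14,6,10,13,12,5]
j=3: 4≤5, i=1, swap(1,3) ⇒ [3,4,7,9,2,14,6,10,13,12,5]
j=4: 2≤5, i=2, swap(2,4) ⇒ [3,4,2,9,7,14,6,10,13,12,5]
j=5: 14>5, skip
j=6: 6>5, skip
j=7: 10>5, skip
j=8: 13>5, skip
j=9: 12>5, skip
swap(3,10) ⇒ [3,4,2,5,7,14,6,10,13,12,9]; return 3

4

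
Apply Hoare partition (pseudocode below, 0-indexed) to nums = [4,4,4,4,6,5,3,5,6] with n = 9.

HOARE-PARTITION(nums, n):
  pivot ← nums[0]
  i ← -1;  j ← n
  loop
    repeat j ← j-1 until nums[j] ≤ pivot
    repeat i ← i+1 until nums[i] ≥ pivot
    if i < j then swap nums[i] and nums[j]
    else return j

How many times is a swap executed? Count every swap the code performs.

2

pivot=4
j stops at 6 (3), i stops at 0 (4); swap ⇒ [3,4,4,4,6,5,4,5,6]
j stops at 3 (4), i stops at 1 (4); swap ⇒ [3,4,4,4,6,5,4,5,6]
j stops at 2, i stops at 2; i≥j ⇒ return 2. nums=[3,4,4,4,6,5,4,5,6]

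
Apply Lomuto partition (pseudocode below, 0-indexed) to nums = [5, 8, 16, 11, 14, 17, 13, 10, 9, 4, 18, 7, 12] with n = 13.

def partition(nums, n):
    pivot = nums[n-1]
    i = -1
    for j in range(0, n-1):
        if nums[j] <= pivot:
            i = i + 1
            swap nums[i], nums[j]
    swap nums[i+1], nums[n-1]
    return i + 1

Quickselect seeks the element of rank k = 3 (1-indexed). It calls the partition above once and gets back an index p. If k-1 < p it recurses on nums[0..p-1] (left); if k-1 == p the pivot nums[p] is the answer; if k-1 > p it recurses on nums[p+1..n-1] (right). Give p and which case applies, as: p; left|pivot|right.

7; left

pivot = nums[12] = 12; i = -1
j=0: nums[0]=5 ≤ 12 → i=0, swap nums[0],nums[0] (no change) → [5, 8, 16, 11, 14, 17, 13, 10, 9, 4, 18, 7, 12]
j=1: nums[1]=8 ≤ 12 → i=1, swap nums[1],nums[1] (no change) → [5, 8, 16, 11, 14, 17, 13, 10, 9, 4, 18, 7, 12]
j=2: nums[2]=16 > 12 → no swap
j=3: nums[3]=11 ≤ 12 → i=2, swap nums[2],nums[3] → [5, 8, 11, 16, 14, 17, 13, 10, 9, 4, 18, 7, 12]
j=4: nums[4]=14 > 12 → no swap
j=5: nums[5]=17 > 12 → no swap
j=6: nums[6]=13 > 12 → no swap
j=7: nums[7]=10 ≤ 12 → i=3, swap nums[3],nums[7] → [5, 8, 11, 10, 14, 17, 13, 16, 9, 4, 18, 7, 12]
j=8: nums[8]=9 ≤ 12 → i=4, swap nums[4],nums[8] → [5, 8, 11, 10, 9, 17, 13, 16, 14, 4, 18, 7, 12]
j=9: nums[9]=4 ≤ 12 → i=5, swap nums[5],nums[9] → [5, 8, 11, 10, 9, 4, 13, 16, 14, 17, 18, 7, 12]
j=10: nums[10]=18 > 12 → no swap
j=11: nums[11]=7 ≤ 12 → i=6, swap nums[6],nums[11] → [5, 8, 11, 10, 9, 4, 7, 16, 14, 17, 18, 13, 12]
final swap nums[7],nums[12] → [5, 8, 11, 10, 9, 4, 7, 12, 14, 17, 18, 13, 16]; return 7
p = 7; k-1 = 2 < 7 ⇒ left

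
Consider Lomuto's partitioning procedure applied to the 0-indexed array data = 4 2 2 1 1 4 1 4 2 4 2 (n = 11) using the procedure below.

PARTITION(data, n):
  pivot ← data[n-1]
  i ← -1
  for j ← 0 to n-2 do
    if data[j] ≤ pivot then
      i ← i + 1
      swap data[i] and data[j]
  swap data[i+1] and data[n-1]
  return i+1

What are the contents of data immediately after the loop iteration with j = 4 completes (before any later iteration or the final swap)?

2 2 1 1 4 4 1 4 2 4 2

pivot = data[10] = 2; i = -1
j=0: data[0]=4 > 2 → no swap
j=1: data[1]=2 ≤ 2 → i=0, swap data[0],data[1] → 2 4 2 1 1 4 1 4 2 4 2
j=2: data[2]=2 ≤ 2 → i=1, swap data[1],data[2] → 2 2 4 1 1 4 1 4 2 4 2
j=3: data[3]=1 ≤ 2 → i=2, swap data[2],data[3] → 2 2 1 4 1 4 1 4 2 4 2
j=4: data[4]=1 ≤ 2 → i=3, swap data[3],data[4] → 2 2 1 1 4 4 1 4 2 4 2
(after j=4) data = 2 2 1 1 4 4 1 4 2 4 2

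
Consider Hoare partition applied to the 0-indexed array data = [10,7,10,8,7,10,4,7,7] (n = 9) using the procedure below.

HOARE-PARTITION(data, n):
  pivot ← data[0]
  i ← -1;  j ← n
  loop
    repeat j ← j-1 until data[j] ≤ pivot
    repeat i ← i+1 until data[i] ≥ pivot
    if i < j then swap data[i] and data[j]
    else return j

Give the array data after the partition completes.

pivot=10
j stops at 8 (7), i stops at 0 (10); swap ⇒ [7,7,10,8,7,10,4,7,10]
j stops at 7 (7), i stops at 2 (10); swap ⇒ [7,7,7,8,7,10,4,10,10]
j stops at 6 (4), i stops at 5 (10); swap ⇒ [7,7,7,8,7,4,10,10,10]
j stops at 5, i stops at 6; i≥j ⇒ return 5. data=[7,7,7,8,7,4,10,10,10]

[7,7,7,8,7,4,10,10,10]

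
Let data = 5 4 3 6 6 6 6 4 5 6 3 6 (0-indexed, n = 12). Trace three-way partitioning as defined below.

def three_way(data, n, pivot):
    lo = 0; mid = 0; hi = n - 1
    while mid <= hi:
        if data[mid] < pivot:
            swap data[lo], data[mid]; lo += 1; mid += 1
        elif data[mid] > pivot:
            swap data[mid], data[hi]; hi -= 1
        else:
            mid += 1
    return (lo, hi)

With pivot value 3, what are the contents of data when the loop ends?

3 3 6 6 6 6 4 5 6 4 6 5

pivot = 3; lo=0, mid=0, hi=11
data[mid]=5>3: swap data[0],data[11]; hi=10 → 6 4 3 6 6 6 6 4 5 6 3 5
data[mid]=6>3: swap data[0],data[10]; hi=9 → 3 4 3 6 6 6 6 4 5 6 6 5
data[mid]=3=3: mid=1
data[mid]=4>3: swap data[1],data[9]; hi=8 → 3 6 3 6 6 6 6 4 5 4 6 5
data[mid]=6>3: swap data[1],data[8]; hi=7 → 3 5 3 6 6 6 6 4 6 4 6 5
data[mid]=5>3: swap data[1],data[7]; hi=6 → 3 4 3 6 6 6 6 5 6 4 6 5
data[mid]=4>3: swap data[1],data[6]; hi=5 → 3 6 3 6 6 6 4 5 6 4 6 5
data[mid]=6>3: swap data[1],data[5]; hi=4 → 3 6 3 6 6 6 4 5 6 4 6 5
data[mid]=6>3: swap data[1],data[4]; hi=3 → 3 6 3 6 6 6 4 5 6 4 6 5
data[mid]=6>3: swap data[1],data[3]; hi=2 → 3 6 3 6 6 6 4 5 6 4 6 5
data[mid]=6>3: swap data[1],data[2]; hi=1 → 3 3 6 6 6 6 4 5 6 4 6 5
data[mid]=3=3: mid=2
end: lo=0, hi=1; data = 3 3 6 6 6 6 4 5 6 4 6 5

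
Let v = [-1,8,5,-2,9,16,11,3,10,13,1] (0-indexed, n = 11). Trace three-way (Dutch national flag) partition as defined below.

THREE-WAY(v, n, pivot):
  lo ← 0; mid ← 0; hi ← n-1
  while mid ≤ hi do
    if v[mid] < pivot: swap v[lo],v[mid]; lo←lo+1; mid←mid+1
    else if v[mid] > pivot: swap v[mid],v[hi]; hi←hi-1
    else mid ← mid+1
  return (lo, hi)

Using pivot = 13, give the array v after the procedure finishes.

[-1,8,5,-2,9,1,11,3,10,13,16]

pivot = 13; lo=0, mid=0, hi=10
v[mid]=-1<13: swap v[0],v[0]; lo=1,mid=1 → [-1,8,5,-2,9,16,11,3,10,13,1]
v[mid]=8<13: swap v[1],v[1]; lo=2,mid=2 → [-1,8,5,-2,9,16,11,3,10,13,1]
v[mid]=5<13: swap v[2],v[2]; lo=3,mid=3 → [-1,8,5,-2,9,16,11,3,10,13,1]
v[mid]=-2<13: swap v[3],v[3]; lo=4,mid=4 → [-1,8,5,-2,9,16,11,3,10,13,1]
v[mid]=9<13: swap v[4],v[4]; lo=5,mid=5 → [-1,8,5,-2,9,16,11,3,10,13,1]
v[mid]=16>13: swap v[5],v[10]; hi=9 → [-1,8,5,-2,9,1,11,3,10,13,16]
v[mid]=1<13: swap v[5],v[5]; lo=6,mid=6 → [-1,8,5,-2,9,1,11,3,10,13,16]
v[mid]=11<13: swap v[6],v[6]; lo=7,mid=7 → [-1,8,5,-2,9,1,11,3,10,13,16]
v[mid]=3<13: swap v[7],v[7]; lo=8,mid=8 → [-1,8,5,-2,9,1,11,3,10,13,16]
v[mid]=10<13: swap v[8],v[8]; lo=9,mid=9 → [-1,8,5,-2,9,1,11,3,10,13,16]
v[mid]=13=13: mid=10
end: lo=9, hi=9; v = [-1,8,5,-2,9,1,11,3,10,13,16]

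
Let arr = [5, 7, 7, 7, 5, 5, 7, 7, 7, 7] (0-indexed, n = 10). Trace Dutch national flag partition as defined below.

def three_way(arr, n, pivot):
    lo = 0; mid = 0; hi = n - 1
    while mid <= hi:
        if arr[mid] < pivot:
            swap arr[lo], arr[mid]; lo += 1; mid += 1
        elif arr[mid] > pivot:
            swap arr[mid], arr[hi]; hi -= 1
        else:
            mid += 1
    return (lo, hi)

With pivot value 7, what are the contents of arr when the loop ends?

[5, 5, 5, 7, 7, 7, 7, 7, 7, 7]

pivot = 7; lo=0, mid=0, hi=9
arr[mid]=5<7: swap arr[0],arr[0]; lo=1,mid=1 → [5, 7, 7, 7, 5, 5, 7, 7, 7, 7]
arr[mid]=7=7: mid=2
arr[mid]=7=7: mid=3
arr[mid]=7=7: mid=4
arr[mid]=5<7: swap arr[1],arr[4]; lo=2,mid=5 → [5, 5, 7, 7, 7, 5, 7, 7, 7, 7]
arr[mid]=5<7: swap arr[2],arr[5]; lo=3,mid=6 → [5, 5, 5, 7, 7, 7, 7, 7, 7, 7]
arr[mid]=7=7: mid=7
arr[mid]=7=7: mid=8
arr[mid]=7=7: mid=9
arr[mid]=7=7: mid=10
end: lo=3, hi=9; arr = [5, 5, 5, 7, 7, 7, 7, 7, 7, 7]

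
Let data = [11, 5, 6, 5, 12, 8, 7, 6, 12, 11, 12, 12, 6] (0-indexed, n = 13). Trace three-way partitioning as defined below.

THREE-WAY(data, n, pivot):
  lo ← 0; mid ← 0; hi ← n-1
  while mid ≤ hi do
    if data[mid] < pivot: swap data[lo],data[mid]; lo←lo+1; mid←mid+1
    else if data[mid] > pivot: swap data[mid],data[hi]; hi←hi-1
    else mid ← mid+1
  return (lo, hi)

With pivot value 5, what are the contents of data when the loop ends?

[5, 5, 6, 12, 8, 7, 6, 12, 11, 12, 12, 6, 11]

lo=0 mid=0 hi=12
11>5: swap(0,12), hi=11 ⇒ [6, 5, 6, 5, 12, 8, 7, 6, 12, 11, 12, 12, 11]
6>5: swap(0,11), hi=10 ⇒ [12, 5, 6, 5, 12, 8, 7, 6, 12, 11, 12, 6, 11]
12>5: swap(0,10), hi=9 ⇒ [12, 5, 6, 5, 12, 8, 7, 6, 12, 11, 12, 6, 11]
12>5: swap(0,9), hi=8 ⇒ [11, 5, 6, 5, 12, 8, 7, 6, 12, 12, 12, 6, 11]
11>5: swap(0,8), hi=7 ⇒ [12, 5, 6, 5, 12, 8, 7, 6, 11, 12, 12, 6, 11]
12>5: swap(0,7), hi=6 ⇒ [6, 5, 6, 5, 12, 8, 7, 12, 11, 12, 12, 6, 11]
6>5: swap(0,6), hi=5 ⇒ [7, 5, 6, 5, 12, 8, 6, 12, 11, 12, 12, 6, 11]
7>5: swap(0,5), hi=4 ⇒ [8, 5, 6, 5, 12, 7, 6, 12, 11, 12, 12, 6, 11]
8>5: swap(0,4), hi=3 ⇒ [12, 5, 6, 5, 8, 7, 6, 12, 11, 12, 12, 6, 11]
12>5: swap(0,3), hi=2 ⇒ [5, 5, 6, 12, 8, 7, 6, 12, 11, 12, 12, 6, 11]
5=5: mid=1
5=5: mid=2
6>5: swap(2,2), hi=1 ⇒ [5, 5, 6, 12, 8, 7, 6, 12, 11, 12, 12, 6, 11]
done. lo=0 hi=1; data=[5, 5, 6, 12, 8, 7, 6, 12, 11, 12, 12, 6, 11]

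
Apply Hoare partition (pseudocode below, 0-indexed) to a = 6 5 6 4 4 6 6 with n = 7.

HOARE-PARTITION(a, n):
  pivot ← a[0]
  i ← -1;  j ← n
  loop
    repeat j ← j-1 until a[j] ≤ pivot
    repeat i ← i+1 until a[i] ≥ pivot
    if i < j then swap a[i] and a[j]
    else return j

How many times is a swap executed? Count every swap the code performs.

pivot=6
j stops at 6 (6), i stops at 0 (6); swap ⇒ 6 5 6 4 4 6 6
j stops at 5 (6), i stops at 2 (6); swap ⇒ 6 5 6 4 4 6 6
j stops at 4, i stops at 5; i≥j ⇒ return 4. a=6 5 6 4 4 6 6

2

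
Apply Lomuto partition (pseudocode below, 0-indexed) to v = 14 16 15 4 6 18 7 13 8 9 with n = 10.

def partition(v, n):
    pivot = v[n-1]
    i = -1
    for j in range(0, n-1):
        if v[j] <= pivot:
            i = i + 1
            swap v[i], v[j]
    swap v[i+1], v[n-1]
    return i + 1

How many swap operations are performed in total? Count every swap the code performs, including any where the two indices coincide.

pivot=9, i=-1
j=0: 14>9, skip
j=1: 16>9, skip
j=2: 15>9, skip
j=3: 4≤9, i=0, swap(0,3) ⇒ 4 16 15 14 6 18 7 13 8 9
j=4: 6≤9, i=1, swap(1,4) ⇒ 4 6 15 14 16 18 7 13 8 9
j=5: 18>9, skip
j=6: 7≤9, i=2, swap(2,6) ⇒ 4 6 7 14 16 18 15 13 8 9
j=7: 13>9, skip
j=8: 8≤9, i=3, swap(3,8) ⇒ 4 6 7 8 16 18 15 13 14 9
swap(4,9) ⇒ 4 6 7 8 9 18 15 13 14 16; return 4

5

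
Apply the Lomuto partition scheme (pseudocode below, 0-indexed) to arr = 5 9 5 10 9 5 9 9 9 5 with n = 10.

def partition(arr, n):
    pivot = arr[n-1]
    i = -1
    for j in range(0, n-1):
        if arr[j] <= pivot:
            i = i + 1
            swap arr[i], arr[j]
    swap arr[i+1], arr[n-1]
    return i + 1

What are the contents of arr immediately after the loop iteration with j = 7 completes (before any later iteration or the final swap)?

5 5 5 10 9 9 9 9 9 5

pivot = arr[9] = 5; i = -1
j=0: arr[0]=5 ≤ 5 → i=0, swap arr[0],arr[0] (no change) → 5 9 5 10 9 5 9 9 9 5
j=1: arr[1]=9 > 5 → no swap
j=2: arr[2]=5 ≤ 5 → i=1, swap arr[1],arr[2] → 5 5 9 10 9 5 9 9 9 5
j=3: arr[3]=10 > 5 → no swap
j=4: arr[4]=9 > 5 → no swap
j=5: arr[5]=5 ≤ 5 → i=2, swap arr[2],arr[5] → 5 5 5 10 9 9 9 9 9 5
j=6: arr[6]=9 > 5 → no swap
j=7: arr[7]=9 > 5 → no swap
(after j=7) arr = 5 5 5 10 9 9 9 9 9 5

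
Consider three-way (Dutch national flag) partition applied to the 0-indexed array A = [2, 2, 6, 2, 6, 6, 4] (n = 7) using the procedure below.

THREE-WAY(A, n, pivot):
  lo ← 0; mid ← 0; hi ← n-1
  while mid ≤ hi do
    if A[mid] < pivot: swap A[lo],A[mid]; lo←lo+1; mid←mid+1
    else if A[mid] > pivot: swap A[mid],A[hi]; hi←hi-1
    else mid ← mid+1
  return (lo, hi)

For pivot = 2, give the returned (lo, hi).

(0, 2)

pivot = 2; lo=0, mid=0, hi=6
A[mid]=2=2: mid=1
A[mid]=2=2: mid=2
A[mid]=6>2: swap A[2],A[6]; hi=5 → [2, 2, 4, 2, 6, 6, 6]
A[mid]=4>2: swap A[2],A[5]; hi=4 → [2, 2, 6, 2, 6, 4, 6]
A[mid]=6>2: swap A[2],A[4]; hi=3 → [2, 2, 6, 2, 6, 4, 6]
A[mid]=6>2: swap A[2],A[3]; hi=2 → [2, 2, 2, 6, 6, 4, 6]
A[mid]=2=2: mid=3
end: lo=0, hi=2; A = [2, 2, 2, 6, 6, 4, 6]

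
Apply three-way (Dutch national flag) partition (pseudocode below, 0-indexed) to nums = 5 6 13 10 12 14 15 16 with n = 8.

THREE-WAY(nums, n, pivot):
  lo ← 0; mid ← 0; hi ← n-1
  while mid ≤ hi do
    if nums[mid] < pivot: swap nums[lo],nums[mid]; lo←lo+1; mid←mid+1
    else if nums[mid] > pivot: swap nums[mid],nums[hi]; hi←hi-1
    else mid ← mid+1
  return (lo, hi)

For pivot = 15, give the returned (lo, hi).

lo=0 mid=0 hi=7
5<15: swap(0,0), lo=1 mid=1 ⇒ 5 6 13 10 12 14 15 16
6<15: swap(1,1), lo=2 mid=2 ⇒ 5 6 13 10 12 14 15 16
13<15: swap(2,2), lo=3 mid=3 ⇒ 5 6 13 10 12 14 15 16
10<15: swap(3,3), lo=4 mid=4 ⇒ 5 6 13 10 12 14 15 16
12<15: swap(4,4), lo=5 mid=5 ⇒ 5 6 13 10 12 14 15 16
14<15: swap(5,5), lo=6 mid=6 ⇒ 5 6 13 10 12 14 15 16
15=15: mid=7
16>15: swap(7,7), hi=6 ⇒ 5 6 13 10 12 14 15 16
done. lo=6 hi=6; nums=5 6 13 10 12 14 15 16

(6, 6)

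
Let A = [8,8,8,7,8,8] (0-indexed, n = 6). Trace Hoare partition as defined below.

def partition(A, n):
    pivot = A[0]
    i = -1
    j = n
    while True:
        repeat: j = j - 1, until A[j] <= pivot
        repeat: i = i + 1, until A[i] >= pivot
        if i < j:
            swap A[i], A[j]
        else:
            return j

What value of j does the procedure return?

pivot=8
j stops at 5 (8), i stops at 0 (8); swap ⇒ [8,8,8,7,8,8]
j stops at 4 (8), i stops at 1 (8); swap ⇒ [8,8,8,7,8,8]
j stops at 3 (7), i stops at 2 (8); swap ⇒ [8,8,7,8,8,8]
j stops at 2, i stops at 3; i≥j ⇒ return 2. A=[8,8,7,8,8,8]

2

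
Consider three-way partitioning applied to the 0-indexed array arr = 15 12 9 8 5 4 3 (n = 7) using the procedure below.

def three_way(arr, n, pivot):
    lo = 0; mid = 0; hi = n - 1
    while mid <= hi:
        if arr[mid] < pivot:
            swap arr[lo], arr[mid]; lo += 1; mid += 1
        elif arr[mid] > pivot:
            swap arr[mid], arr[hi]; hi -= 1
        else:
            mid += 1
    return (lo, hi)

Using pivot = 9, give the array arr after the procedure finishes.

3 4 8 5 9 12 15

lo=0 mid=0 hi=6
15>9: swap(0,6), hi=5 ⇒ 3 12 9 8 5 4 15
3<9: swap(0,0), lo=1 mid=1 ⇒ 3 12 9 8 5 4 15
12>9: swap(1,5), hi=4 ⇒ 3 4 9 8 5 12 15
4<9: swap(1,1), lo=2 mid=2 ⇒ 3 4 9 8 5 12 15
9=9: mid=3
8<9: swap(2,3), lo=3 mid=4 ⇒ 3 4 8 9 5 12 15
5<9: swap(3,4), lo=4 mid=5 ⇒ 3 4 8 5 9 12 15
done. lo=4 hi=4; arr=3 4 8 5 9 12 15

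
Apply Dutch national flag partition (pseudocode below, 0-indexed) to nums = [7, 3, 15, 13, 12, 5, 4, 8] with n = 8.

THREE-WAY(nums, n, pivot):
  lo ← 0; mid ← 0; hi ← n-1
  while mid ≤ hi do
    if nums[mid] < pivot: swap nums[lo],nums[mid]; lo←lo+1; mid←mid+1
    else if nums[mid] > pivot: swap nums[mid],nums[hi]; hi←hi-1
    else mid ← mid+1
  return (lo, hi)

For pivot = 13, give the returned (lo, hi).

lo=0 mid=0 hi=7
7<13: swap(0,0), lo=1 mid=1 ⇒ [7, 3, 15, 13, 12, 5, 4, 8]
3<13: swap(1,1), lo=2 mid=2 ⇒ [7, 3, 15, 13, 12, 5, 4, 8]
15>13: swap(2,7), hi=6 ⇒ [7, 3, 8, 13, 12, 5, 4, 15]
8<13: swap(2,2), lo=3 mid=3 ⇒ [7, 3, 8, 13, 12, 5, 4, 15]
13=13: mid=4
12<13: swap(3,4), lo=4 mid=5 ⇒ [7, 3, 8, 12, 13, 5, 4, 15]
5<13: swap(4,5), lo=5 mid=6 ⇒ [7, 3, 8, 12, 5, 13, 4, 15]
4<13: swap(5,6), lo=6 mid=7 ⇒ [7, 3, 8, 12, 5, 4, 13, 15]
done. lo=6 hi=6; nums=[7, 3, 8, 12, 5, 4, 13, 15]

(6, 6)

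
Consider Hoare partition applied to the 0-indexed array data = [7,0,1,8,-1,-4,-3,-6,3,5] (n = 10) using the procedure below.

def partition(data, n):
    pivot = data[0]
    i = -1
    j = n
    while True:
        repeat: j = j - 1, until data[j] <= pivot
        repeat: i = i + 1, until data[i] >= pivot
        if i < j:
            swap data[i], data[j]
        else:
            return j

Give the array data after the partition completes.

[5,0,1,3,-1,-4,-3,-6,8,7]

pivot = data[0] = 7; i = -1, j = 10
j→9 (data[9]=5≤7), i→0 (data[0]=7≥7); i<j, swap → [5,0,1,8,-1,-4,-3,-6,3,7]
j→8 (data[8]=3≤7), i→3 (data[3]=8≥7); i<j, swap → [5,0,1,3,-1,-4,-3,-6,8,7]
j→7, i→8; i≥j, return j=7. data = [5,0,1,3,-1,-4,-3,-6,8,7]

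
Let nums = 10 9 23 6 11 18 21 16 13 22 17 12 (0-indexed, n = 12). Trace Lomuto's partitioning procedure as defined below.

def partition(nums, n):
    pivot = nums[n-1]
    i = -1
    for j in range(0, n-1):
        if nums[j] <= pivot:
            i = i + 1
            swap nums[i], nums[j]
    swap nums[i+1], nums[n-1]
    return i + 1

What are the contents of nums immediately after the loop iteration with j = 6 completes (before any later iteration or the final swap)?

pivot = nums[11] = 12; i = -1
j=0: nums[0]=10 ≤ 12 → i=0, swap nums[0],nums[0] (no change) → 10 9 23 6 11 18 21 16 13 22 17 12
j=1: nums[1]=9 ≤ 12 → i=1, swap nums[1],nums[1] (no change) → 10 9 23 6 11 18 21 16 13 22 17 12
j=2: nums[2]=23 > 12 → no swap
j=3: nums[3]=6 ≤ 12 → i=2, swap nums[2],nums[3] → 10 9 6 23 11 18 21 16 13 22 17 12
j=4: nums[4]=11 ≤ 12 → i=3, swap nums[3],nums[4] → 10 9 6 11 23 18 21 16 13 22 17 12
j=5: nums[5]=18 > 12 → no swap
j=6: nums[6]=21 > 12 → no swap
(after j=6) nums = 10 9 6 11 23 18 21 16 13 22 17 12

10 9 6 11 23 18 21 16 13 22 17 12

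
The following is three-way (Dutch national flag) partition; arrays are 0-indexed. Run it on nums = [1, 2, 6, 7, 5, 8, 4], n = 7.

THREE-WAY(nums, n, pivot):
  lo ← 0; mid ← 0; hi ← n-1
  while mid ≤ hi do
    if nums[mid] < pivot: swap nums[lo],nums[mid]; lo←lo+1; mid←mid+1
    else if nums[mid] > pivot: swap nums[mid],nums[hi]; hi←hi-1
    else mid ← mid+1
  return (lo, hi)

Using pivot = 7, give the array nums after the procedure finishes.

[1, 2, 6, 5, 4, 7, 8]

pivot = 7; lo=0, mid=0, hi=6
nums[mid]=1<7: swap nums[0],nums[0]; lo=1,mid=1 → [1, 2, 6, 7, 5, 8, 4]
nums[mid]=2<7: swap nums[1],nums[1]; lo=2,mid=2 → [1, 2, 6, 7, 5, 8, 4]
nums[mid]=6<7: swap nums[2],nums[2]; lo=3,mid=3 → [1, 2, 6, 7, 5, 8, 4]
nums[mid]=7=7: mid=4
nums[mid]=5<7: swap nums[3],nums[4]; lo=4,mid=5 → [1, 2, 6, 5, 7, 8, 4]
nums[mid]=8>7: swap nums[5],nums[6]; hi=5 → [1, 2, 6, 5, 7, 4, 8]
nums[mid]=4<7: swap nums[4],nums[5]; lo=5,mid=6 → [1, 2, 6, 5, 4, 7, 8]
end: lo=5, hi=5; nums = [1, 2, 6, 5, 4, 7, 8]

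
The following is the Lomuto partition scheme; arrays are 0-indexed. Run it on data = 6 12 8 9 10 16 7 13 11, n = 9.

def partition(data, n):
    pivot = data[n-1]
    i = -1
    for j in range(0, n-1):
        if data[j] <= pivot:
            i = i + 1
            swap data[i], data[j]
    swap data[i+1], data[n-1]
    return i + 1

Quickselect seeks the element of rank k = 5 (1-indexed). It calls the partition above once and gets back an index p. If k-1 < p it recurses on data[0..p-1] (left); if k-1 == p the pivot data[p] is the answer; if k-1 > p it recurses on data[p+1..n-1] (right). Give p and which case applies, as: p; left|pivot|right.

5; left

pivot=11, i=-1
j=0: 6≤11, i=0, swap(0,0) ⇒ 6 12 8 9 10 16 7 13 11
j=1: 12>11, skip
j=2: 8≤11, i=1, swap(1,2) ⇒ 6 8 12 9 10 16 7 13 11
j=3: 9≤11, i=2, swap(2,3) ⇒ 6 8 9 12 10 16 7 13 11
j=4: 10≤11, i=3, swap(3,4) ⇒ 6 8 9 10 12 16 7 13 11
j=5: 16>11, skip
j=6: 7≤11, i=4, swap(4,6) ⇒ 6 8 9 10 7 16 12 13 11
j=7: 13>11, skip
swap(5,8) ⇒ 6 8 9 10 7 11 12 13 16; return 5
p = 5; k-1 = 4 < 5 ⇒ left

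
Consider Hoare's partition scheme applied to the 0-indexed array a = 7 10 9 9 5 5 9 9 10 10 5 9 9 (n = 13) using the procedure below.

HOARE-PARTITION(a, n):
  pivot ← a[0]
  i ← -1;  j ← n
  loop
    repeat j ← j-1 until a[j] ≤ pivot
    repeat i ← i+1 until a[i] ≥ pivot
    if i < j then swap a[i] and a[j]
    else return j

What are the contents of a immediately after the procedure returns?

5 5 5 9 9 10 9 9 10 10 7 9 9

pivot=7
j stops at 10 (5), i stops at 0 (7); swap ⇒ 5 10 9 9 5 5 9 9 10 10 7 9 9
j stops at 5 (5), i stops at 1 (10); swap ⇒ 5 5 9 9 5 10 9 9 10 10 7 9 9
j stops at 4 (5), i stops at 2 (9); swap ⇒ 5 5 5 9 9 10 9 9 10 10 7 9 9
j stops at 2, i stops at 3; i≥j ⇒ return 2. a=5 5 5 9 9 10 9 9 10 10 7 9 9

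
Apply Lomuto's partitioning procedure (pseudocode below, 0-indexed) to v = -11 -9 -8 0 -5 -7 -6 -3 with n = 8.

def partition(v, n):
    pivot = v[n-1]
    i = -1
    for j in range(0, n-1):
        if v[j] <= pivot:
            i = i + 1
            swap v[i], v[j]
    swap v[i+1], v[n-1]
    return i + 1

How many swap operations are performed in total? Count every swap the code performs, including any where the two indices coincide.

7

pivot = v[7] = -3; i = -1
j=0: v[0]=-11 ≤ -3 → i=0, swap v[0],v[0] (no change) → -11 -9 -8 0 -5 -7 -6 -3
j=1: v[1]=-9 ≤ -3 → i=1, swap v[1],v[1] (no change) → -11 -9 -8 0 -5 -7 -6 -3
j=2: v[2]=-8 ≤ -3 → i=2, swap v[2],v[2] (no change) → -11 -9 -8 0 -5 -7 -6 -3
j=3: v[3]=0 > -3 → no swap
j=4: v[4]=-5 ≤ -3 → i=3, swap v[3],v[4] → -11 -9 -8 -5 0 -7 -6 -3
j=5: v[5]=-7 ≤ -3 → i=4, swap v[4],v[5] → -11 -9 -8 -5 -7 0 -6 -3
j=6: v[6]=-6 ≤ -3 → i=5, swap v[5],v[6] → -11 -9 -8 -5 -7 -6 0 -3
final swap v[6],v[7] → -11 -9 -8 -5 -7 -6 -3 0; return 6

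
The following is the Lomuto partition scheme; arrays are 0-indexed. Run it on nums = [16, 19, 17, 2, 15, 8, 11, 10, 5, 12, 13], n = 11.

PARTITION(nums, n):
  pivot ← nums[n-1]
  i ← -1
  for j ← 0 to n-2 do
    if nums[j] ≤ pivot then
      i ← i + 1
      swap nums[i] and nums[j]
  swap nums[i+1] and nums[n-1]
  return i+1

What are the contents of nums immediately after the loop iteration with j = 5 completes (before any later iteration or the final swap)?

pivot = nums[10] = 13; i = -1
j=0: nums[0]=16 > 13 → no swap
j=1: nums[1]=19 > 13 → no swap
j=2: nums[2]=17 > 13 → no swap
j=3: nums[3]=2 ≤ 13 → i=0, swap nums[0],nums[3] → [2, 19, 17, 16, 15, 8, 11, 10, 5, 12, 13]
j=4: nums[4]=15 > 13 → no swap
j=5: nums[5]=8 ≤ 13 → i=1, swap nums[1],nums[5] → [2, 8, 17, 16, 15, 19, 11, 10, 5, 12, 13]
(after j=5) nums = [2, 8, 17, 16, 15, 19, 11, 10, 5, 12, 13]

[2, 8, 17, 16, 15, 19, 11, 10, 5, 12, 13]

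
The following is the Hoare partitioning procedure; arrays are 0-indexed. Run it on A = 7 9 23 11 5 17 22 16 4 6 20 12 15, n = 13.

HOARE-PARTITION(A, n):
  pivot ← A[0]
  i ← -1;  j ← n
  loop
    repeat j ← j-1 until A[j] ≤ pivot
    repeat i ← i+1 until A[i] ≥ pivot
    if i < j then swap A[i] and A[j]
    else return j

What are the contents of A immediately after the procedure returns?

pivot = A[0] = 7; i = -1, j = 13
j→9 (A[9]=6≤7), i→0 (A[0]=7≥7); i<j, swap → 6 9 23 11 5 17 22 16 4 7 20 12 15
j→8 (A[8]=4≤7), i→1 (A[1]=9≥7); i<j, swap → 6 4 23 11 5 17 22 16 9 7 20 12 15
j→4 (A[4]=5≤7), i→2 (A[2]=23≥7); i<j, swap → 6 4 5 11 23 17 22 16 9 7 20 12 15
j→2, i→3; i≥j, return j=2. A = 6 4 5 11 23 17 22 16 9 7 20 12 15

6 4 5 11 23 17 22 16 9 7 20 12 15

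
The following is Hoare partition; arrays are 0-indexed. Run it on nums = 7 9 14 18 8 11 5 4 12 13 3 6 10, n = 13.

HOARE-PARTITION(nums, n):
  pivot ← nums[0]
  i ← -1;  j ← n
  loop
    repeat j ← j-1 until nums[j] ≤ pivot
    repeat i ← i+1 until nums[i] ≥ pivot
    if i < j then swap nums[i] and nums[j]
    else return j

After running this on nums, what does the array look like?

pivot = nums[0] = 7; i = -1, j = 13
j→11 (nums[11]=6≤7), i→0 (nums[0]=7≥7); i<j, swap → 6 9 14 18 8 11 5 4 12 13 3 7 10
j→10 (nums[10]=3≤7), i→1 (nums[1]=9≥7); i<j, swap → 6 3 14 18 8 11 5 4 12 13 9 7 10
j→7 (nums[7]=4≤7), i→2 (nums[2]=14≥7); i<j, swap → 6 3 4 18 8 11 5 14 12 13 9 7 10
j→6 (nums[6]=5≤7), i→3 (nums[3]=18≥7); i<j, swap → 6 3 4 5 8 11 18 14 12 13 9 7 10
j→3, i→4; i≥j, return j=3. nums = 6 3 4 5 8 11 18 14 12 13 9 7 10

6 3 4 5 8 11 18 14 12 13 9 7 10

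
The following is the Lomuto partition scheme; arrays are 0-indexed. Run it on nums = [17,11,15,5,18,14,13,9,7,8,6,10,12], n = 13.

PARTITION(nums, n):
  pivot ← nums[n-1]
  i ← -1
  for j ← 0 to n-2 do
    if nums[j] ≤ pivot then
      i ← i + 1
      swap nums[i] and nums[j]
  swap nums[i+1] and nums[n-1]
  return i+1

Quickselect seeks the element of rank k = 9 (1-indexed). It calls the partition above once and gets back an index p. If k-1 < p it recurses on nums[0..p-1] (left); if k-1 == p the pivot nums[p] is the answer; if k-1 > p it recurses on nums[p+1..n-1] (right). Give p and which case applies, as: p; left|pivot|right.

7; right

pivot = nums[12] = 12; i = -1
j=0: nums[0]=17 > 12 → no swap
j=1: nums[1]=11 ≤ 12 → i=0, swap nums[0],nums[1] → [11,17,15,5,18,14,13,9,7,8,6,10,12]
j=2: nums[2]=15 > 12 → no swap
j=3: nums[3]=5 ≤ 12 → i=1, swap nums[1],nums[3] → [11,5,15,17,18,14,13,9,7,8,6,10,12]
j=4: nums[4]=18 > 12 → no swap
j=5: nums[5]=14 > 12 → no swap
j=6: nums[6]=13 > 12 → no swap
j=7: nums[7]=9 ≤ 12 → i=2, swap nums[2],nums[7] → [11,5,9,17,18,14,13,15,7,8,6,10,12]
j=8: nums[8]=7 ≤ 12 → i=3, swap nums[3],nums[8] → [11,5,9,7,18,14,13,15,17,8,6,10,12]
j=9: nums[9]=8 ≤ 12 → i=4, swap nums[4],nums[9] → [11,5,9,7,8,14,13,15,17,18,6,10,12]
j=10: nums[10]=6 ≤ 12 → i=5, swap nums[5],nums[10] → [11,5,9,7,8,6,13,15,17,18,14,10,12]
j=11: nums[11]=10 ≤ 12 → i=6, swap nums[6],nums[11] → [11,5,9,7,8,6,10,15,17,18,14,13,12]
final swap nums[7],nums[12] → [11,5,9,7,8,6,10,12,17,18,14,13,15]; return 7
p = 7; k-1 = 8 > 7 ⇒ right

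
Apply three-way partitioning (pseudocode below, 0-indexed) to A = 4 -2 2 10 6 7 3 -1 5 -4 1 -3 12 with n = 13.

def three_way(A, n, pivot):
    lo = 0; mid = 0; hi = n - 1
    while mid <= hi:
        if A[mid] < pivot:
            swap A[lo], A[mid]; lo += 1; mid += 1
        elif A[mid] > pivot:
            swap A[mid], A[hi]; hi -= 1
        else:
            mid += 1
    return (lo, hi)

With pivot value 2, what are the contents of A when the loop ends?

-3 -2 1 -4 -1 2 3 5 7 6 10 12 4

pivot = 2; lo=0, mid=0, hi=12
A[mid]=4>2: swap A[0],A[12]; hi=11 → 12 -2 2 10 6 7 3 -1 5 -4 1 -3 4
A[mid]=12>2: swap A[0],A[11]; hi=10 → -3 -2 2 10 6 7 3 -1 5 -4 1 12 4
A[mid]=-3<2: swap A[0],A[0]; lo=1,mid=1 → -3 -2 2 10 6 7 3 -1 5 -4 1 12 4
A[mid]=-2<2: swap A[1],A[1]; lo=2,mid=2 → -3 -2 2 10 6 7 3 -1 5 -4 1 12 4
A[mid]=2=2: mid=3
A[mid]=10>2: swap A[3],A[10]; hi=9 → -3 -2 2 1 6 7 3 -1 5 -4 10 12 4
A[mid]=1<2: swap A[2],A[3]; lo=3,mid=4 → -3 -2 1 2 6 7 3 -1 5 -4 10 12 4
A[mid]=6>2: swap A[4],A[9]; hi=8 → -3 -2 1 2 -4 7 3 -1 5 6 10 12 4
A[mid]=-4<2: swap A[3],A[4]; lo=4,mid=5 → -3 -2 1 -4 2 7 3 -1 5 6 10 12 4
A[mid]=7>2: swap A[5],A[8]; hi=7 → -3 -2 1 -4 2 5 3 -1 7 6 10 12 4
A[mid]=5>2: swap A[5],A[7]; hi=6 → -3 -2 1 -4 2 -1 3 5 7 6 10 12 4
A[mid]=-1<2: swap A[4],A[5]; lo=5,mid=6 → -3 -2 1 -4 -1 2 3 5 7 6 10 12 4
A[mid]=3>2: swap A[6],A[6]; hi=5 → -3 -2 1 -4 -1 2 3 5 7 6 10 12 4
end: lo=5, hi=5; A = -3 -2 1 -4 -1 2 3 5 7 6 10 12 4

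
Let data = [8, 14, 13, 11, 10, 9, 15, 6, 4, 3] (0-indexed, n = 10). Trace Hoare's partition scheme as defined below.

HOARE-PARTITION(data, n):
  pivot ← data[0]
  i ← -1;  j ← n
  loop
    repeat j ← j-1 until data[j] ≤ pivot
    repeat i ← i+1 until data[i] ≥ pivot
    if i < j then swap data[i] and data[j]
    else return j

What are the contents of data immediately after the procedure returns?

pivot=8
j stops at 9 (3), i stops at 0 (8); swap ⇒ [3, 14, 13, 11, 10, 9, 15, 6, 4, 8]
j stops at 8 (4), i stops at 1 (14); swap ⇒ [3, 4, 13, 11, 10, 9, 15, 6, 14, 8]
j stops at 7 (6), i stops at 2 (13); swap ⇒ [3, 4, 6, 11, 10, 9, 15, 13, 14, 8]
j stops at 2, i stops at 3; i≥j ⇒ return 2. data=[3, 4, 6, 11, 10, 9, 15, 13, 14, 8]

[3, 4, 6, 11, 10, 9, 15, 13, 14, 8]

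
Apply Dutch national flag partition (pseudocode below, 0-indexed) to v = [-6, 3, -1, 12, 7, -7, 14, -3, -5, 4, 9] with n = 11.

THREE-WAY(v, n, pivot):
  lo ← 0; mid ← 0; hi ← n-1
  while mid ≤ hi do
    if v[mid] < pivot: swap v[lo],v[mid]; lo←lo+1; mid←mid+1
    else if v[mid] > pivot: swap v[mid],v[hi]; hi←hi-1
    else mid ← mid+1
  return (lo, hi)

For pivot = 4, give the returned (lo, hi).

pivot = 4; lo=0, mid=0, hi=10
v[mid]=-6<4: swap v[0],v[0]; lo=1,mid=1 → [-6, 3, -1, 12, 7, -7, 14, -3, -5, 4, 9]
v[mid]=3<4: swap v[1],v[1]; lo=2,mid=2 → [-6, 3, -1, 12, 7, -7, 14, -3, -5, 4, 9]
v[mid]=-1<4: swap v[2],v[2]; lo=3,mid=3 → [-6, 3, -1, 12, 7, -7, 14, -3, -5, 4, 9]
v[mid]=12>4: swap v[3],v[10]; hi=9 → [-6, 3, -1, 9, 7, -7, 14, -3, -5, 4, 12]
v[mid]=9>4: swap v[3],v[9]; hi=8 → [-6, 3, -1, 4, 7, -7, 14, -3, -5, 9, 12]
v[mid]=4=4: mid=4
v[mid]=7>4: swap v[4],v[8]; hi=7 → [-6, 3, -1, 4, -5, -7, 14, -3, 7, 9, 12]
v[mid]=-5<4: swap v[3],v[4]; lo=4,mid=5 → [-6, 3, -1, -5, 4, -7, 14, -3, 7, 9, 12]
v[mid]=-7<4: swap v[4],v[5]; lo=5,mid=6 → [-6, 3, -1, -5, -7, 4, 14, -3, 7, 9, 12]
v[mid]=14>4: swap v[6],v[7]; hi=6 → [-6, 3, -1, -5, -7, 4, -3, 14, 7, 9, 12]
v[mid]=-3<4: swap v[5],v[6]; lo=6,mid=7 → [-6, 3, -1, -5, -7, -3, 4, 14, 7, 9, 12]
end: lo=6, hi=6; v = [-6, 3, -1, -5, -7, -3, 4, 14, 7, 9, 12]

(6, 6)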